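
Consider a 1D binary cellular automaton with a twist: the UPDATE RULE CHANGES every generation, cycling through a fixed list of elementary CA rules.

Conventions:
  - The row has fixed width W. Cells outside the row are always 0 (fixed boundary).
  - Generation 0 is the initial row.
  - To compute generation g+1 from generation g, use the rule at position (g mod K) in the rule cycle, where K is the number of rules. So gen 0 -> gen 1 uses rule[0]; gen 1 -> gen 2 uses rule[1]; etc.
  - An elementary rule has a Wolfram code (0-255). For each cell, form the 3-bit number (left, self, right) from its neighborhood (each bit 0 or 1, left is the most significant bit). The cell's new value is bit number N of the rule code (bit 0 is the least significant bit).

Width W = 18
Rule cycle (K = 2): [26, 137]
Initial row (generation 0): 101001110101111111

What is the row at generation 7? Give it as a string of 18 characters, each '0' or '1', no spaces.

Answer: 100001001010110110

Derivation:
Gen 0: 101001110101111111
Gen 1 (rule 26): 000111000001000000
Gen 2 (rule 137): 110110011100011111
Gen 3 (rule 26): 100101110010110000
Gen 4 (rule 137): 000001100000100111
Gen 5 (rule 26): 000011010001011100
Gen 6 (rule 137): 111010000100011001
Gen 7 (rule 26): 100001001010110110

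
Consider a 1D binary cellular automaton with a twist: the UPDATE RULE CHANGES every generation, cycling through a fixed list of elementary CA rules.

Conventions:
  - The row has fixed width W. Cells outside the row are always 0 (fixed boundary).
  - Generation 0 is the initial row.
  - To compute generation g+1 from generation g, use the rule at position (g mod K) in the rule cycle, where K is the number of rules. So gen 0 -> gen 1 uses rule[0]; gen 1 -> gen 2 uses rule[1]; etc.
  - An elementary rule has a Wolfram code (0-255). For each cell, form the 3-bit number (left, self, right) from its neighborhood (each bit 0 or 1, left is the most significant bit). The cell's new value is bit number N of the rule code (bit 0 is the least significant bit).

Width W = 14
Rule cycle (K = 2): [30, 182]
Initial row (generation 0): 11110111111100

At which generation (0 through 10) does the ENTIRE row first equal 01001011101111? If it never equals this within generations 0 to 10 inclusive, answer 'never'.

Answer: never

Derivation:
Gen 0: 11110111111100
Gen 1 (rule 30): 10000100000010
Gen 2 (rule 182): 11001110000111
Gen 3 (rule 30): 10111001001100
Gen 4 (rule 182): 11010111110010
Gen 5 (rule 30): 10010100001111
Gen 6 (rule 182): 11111110010110
Gen 7 (rule 30): 10000001110101
Gen 8 (rule 182): 11000010101111
Gen 9 (rule 30): 10100110101000
Gen 10 (rule 182): 11111001111100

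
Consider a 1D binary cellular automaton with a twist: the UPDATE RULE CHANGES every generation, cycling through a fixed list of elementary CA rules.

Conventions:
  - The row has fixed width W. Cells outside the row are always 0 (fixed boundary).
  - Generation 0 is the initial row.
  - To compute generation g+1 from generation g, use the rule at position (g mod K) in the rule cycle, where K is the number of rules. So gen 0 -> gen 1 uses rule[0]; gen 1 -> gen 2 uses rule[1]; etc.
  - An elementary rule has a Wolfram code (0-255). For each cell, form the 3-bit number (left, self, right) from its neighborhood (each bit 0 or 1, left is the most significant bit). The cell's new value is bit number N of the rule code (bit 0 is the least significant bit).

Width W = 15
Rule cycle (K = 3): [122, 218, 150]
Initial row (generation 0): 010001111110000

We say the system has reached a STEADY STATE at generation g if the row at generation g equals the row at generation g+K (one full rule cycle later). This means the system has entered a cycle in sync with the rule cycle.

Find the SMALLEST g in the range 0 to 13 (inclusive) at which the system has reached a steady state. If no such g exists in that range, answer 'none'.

Gen 0: 010001111110000
Gen 1 (rule 122): 101011000011000
Gen 2 (rule 218): 000011100111100
Gen 3 (rule 150): 000101011011010
Gen 4 (rule 122): 001010111111101
Gen 5 (rule 218): 010000111111100
Gen 6 (rule 150): 111001011111010
Gen 7 (rule 122): 101110110001101
Gen 8 (rule 218): 001110111011100
Gen 9 (rule 150): 010100010001010
Gen 10 (rule 122): 101010101010101
Gen 11 (rule 218): 000000000000000
Gen 12 (rule 150): 000000000000000
Gen 13 (rule 122): 000000000000000
Gen 14 (rule 218): 000000000000000
Gen 15 (rule 150): 000000000000000
Gen 16 (rule 122): 000000000000000

Answer: 11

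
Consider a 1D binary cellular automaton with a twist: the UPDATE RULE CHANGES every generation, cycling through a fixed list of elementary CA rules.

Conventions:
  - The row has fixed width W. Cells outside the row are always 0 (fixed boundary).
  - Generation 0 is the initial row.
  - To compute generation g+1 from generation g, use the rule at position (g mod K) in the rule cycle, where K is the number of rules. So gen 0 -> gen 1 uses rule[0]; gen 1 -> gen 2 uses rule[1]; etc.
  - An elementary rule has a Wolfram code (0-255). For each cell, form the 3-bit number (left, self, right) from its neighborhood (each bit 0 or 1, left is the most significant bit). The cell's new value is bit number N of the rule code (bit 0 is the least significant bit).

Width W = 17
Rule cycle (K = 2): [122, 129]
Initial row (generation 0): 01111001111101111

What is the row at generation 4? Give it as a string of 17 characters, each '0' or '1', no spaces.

Gen 0: 01111001111101111
Gen 1 (rule 122): 11001111000111001
Gen 2 (rule 129): 00000110010010000
Gen 3 (rule 122): 00001111101101000
Gen 4 (rule 129): 11100111000000011

Answer: 11100111000000011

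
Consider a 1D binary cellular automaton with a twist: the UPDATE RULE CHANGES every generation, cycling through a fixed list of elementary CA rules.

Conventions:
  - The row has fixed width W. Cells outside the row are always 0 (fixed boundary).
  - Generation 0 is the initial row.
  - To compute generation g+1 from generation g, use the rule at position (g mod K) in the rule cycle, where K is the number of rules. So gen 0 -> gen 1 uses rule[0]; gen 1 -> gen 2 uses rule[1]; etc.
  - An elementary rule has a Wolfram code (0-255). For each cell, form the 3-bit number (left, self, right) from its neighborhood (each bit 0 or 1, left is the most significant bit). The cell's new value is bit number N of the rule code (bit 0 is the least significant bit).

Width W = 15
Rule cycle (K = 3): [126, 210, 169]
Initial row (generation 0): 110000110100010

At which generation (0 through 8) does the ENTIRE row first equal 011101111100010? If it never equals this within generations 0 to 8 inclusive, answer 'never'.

Gen 0: 110000110100010
Gen 1 (rule 126): 111001111110111
Gen 2 (rule 210): 011110111110011
Gen 3 (rule 169): 011101111100010
Gen 4 (rule 126): 110111000110111
Gen 5 (rule 210): 010011101010011
Gen 6 (rule 169): 000011010100010
Gen 7 (rule 126): 000111111110111
Gen 8 (rule 210): 001011111110011

Answer: 3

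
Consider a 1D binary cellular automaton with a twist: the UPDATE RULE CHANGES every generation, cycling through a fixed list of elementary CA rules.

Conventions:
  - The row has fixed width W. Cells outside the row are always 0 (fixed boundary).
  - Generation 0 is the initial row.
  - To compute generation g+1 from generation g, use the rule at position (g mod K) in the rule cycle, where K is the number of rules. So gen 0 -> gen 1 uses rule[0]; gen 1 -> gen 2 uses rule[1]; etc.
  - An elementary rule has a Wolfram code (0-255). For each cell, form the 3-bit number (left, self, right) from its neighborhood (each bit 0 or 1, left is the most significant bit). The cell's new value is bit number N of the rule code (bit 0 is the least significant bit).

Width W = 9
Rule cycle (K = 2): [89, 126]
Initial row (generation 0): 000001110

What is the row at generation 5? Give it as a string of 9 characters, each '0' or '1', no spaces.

Gen 0: 000001110
Gen 1 (rule 89): 111101011
Gen 2 (rule 126): 100111111
Gen 3 (rule 89): 010100001
Gen 4 (rule 126): 111110011
Gen 5 (rule 89): 100011011

Answer: 100011011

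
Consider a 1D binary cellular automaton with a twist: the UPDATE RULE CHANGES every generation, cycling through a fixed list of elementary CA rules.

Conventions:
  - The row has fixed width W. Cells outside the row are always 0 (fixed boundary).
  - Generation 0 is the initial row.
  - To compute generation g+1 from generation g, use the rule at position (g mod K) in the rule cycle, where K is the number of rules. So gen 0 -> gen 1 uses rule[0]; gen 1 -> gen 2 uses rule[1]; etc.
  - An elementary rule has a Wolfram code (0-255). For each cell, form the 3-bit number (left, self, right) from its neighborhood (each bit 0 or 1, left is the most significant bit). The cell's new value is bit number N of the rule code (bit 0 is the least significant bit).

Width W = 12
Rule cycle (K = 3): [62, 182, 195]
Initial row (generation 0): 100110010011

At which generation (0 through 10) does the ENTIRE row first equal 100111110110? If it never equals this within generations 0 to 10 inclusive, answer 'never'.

Answer: never

Derivation:
Gen 0: 100110010011
Gen 1 (rule 62): 111101111110
Gen 2 (rule 182): 011010111101
Gen 3 (rule 195): 101000011100
Gen 4 (rule 62): 111100110010
Gen 5 (rule 182): 011011001111
Gen 6 (rule 195): 101001010111
Gen 7 (rule 62): 111111111100
Gen 8 (rule 182): 011111111010
Gen 9 (rule 195): 101111111000
Gen 10 (rule 62): 111000000100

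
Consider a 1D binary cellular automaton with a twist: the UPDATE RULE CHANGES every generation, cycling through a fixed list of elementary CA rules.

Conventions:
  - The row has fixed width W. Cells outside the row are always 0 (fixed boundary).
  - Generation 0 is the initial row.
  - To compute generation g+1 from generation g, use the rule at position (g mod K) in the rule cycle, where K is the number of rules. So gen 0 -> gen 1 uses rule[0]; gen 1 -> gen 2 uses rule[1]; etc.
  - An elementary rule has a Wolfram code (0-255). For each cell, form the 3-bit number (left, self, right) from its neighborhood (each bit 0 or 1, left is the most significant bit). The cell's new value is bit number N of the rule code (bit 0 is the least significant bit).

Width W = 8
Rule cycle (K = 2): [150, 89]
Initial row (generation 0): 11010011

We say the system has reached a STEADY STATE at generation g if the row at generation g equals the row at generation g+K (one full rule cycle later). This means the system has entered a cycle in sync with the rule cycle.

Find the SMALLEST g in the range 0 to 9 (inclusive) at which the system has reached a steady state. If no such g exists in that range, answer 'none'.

Answer: none

Derivation:
Gen 0: 11010011
Gen 1 (rule 150): 00011100
Gen 2 (rule 89): 11010111
Gen 3 (rule 150): 00010010
Gen 4 (rule 89): 11001001
Gen 5 (rule 150): 00111111
Gen 6 (rule 89): 10100001
Gen 7 (rule 150): 10110011
Gen 8 (rule 89): 00111011
Gen 9 (rule 150): 01010000
Gen 10 (rule 89): 00001111
Gen 11 (rule 150): 00010110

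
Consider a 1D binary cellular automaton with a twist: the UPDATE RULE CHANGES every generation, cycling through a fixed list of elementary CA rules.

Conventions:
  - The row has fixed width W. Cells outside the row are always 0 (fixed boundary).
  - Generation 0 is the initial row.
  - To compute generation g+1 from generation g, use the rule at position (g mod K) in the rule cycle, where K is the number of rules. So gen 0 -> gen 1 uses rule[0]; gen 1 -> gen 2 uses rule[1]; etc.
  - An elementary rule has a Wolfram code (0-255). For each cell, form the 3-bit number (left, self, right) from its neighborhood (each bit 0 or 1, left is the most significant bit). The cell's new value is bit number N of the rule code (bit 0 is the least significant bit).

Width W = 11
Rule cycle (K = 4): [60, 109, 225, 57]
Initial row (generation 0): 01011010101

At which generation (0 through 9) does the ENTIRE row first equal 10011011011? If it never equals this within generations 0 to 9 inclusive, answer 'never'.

Gen 0: 01011010101
Gen 1 (rule 60): 01110111111
Gen 2 (rule 109): 01011100001
Gen 3 (rule 225): 00101101100
Gen 4 (rule 57): 10011011011
Gen 5 (rule 60): 11010110110
Gen 6 (rule 109): 11111111110
Gen 7 (rule 225): 01111111110
Gen 8 (rule 57): 01000000001
Gen 9 (rule 60): 01100000001

Answer: 4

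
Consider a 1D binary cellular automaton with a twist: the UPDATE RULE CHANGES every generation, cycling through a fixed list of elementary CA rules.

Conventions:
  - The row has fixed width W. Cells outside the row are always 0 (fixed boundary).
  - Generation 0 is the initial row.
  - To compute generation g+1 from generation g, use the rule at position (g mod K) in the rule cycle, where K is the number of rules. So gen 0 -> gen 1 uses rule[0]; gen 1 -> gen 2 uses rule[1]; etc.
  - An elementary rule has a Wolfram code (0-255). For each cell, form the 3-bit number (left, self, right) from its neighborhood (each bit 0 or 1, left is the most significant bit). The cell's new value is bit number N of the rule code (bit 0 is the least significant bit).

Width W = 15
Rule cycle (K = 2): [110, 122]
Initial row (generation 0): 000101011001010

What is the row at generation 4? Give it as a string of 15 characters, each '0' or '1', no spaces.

Answer: 101100111101101

Derivation:
Gen 0: 000101011001010
Gen 1 (rule 110): 001111111011110
Gen 2 (rule 122): 011000001110011
Gen 3 (rule 110): 111000011010111
Gen 4 (rule 122): 101100111101101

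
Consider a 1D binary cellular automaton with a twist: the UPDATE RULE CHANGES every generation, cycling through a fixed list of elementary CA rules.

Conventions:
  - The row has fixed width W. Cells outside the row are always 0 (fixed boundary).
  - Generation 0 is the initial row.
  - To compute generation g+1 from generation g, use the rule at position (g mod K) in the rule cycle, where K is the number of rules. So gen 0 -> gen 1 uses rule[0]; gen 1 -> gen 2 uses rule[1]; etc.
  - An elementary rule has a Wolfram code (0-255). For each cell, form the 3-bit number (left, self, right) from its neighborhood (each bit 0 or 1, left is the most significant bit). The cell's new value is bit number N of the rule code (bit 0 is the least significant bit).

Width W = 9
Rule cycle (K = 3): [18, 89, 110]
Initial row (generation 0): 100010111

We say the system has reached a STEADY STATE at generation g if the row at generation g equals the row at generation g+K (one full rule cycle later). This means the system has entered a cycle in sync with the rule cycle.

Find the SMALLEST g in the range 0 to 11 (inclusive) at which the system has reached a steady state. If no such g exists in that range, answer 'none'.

Answer: none

Derivation:
Gen 0: 100010111
Gen 1 (rule 18): 010100000
Gen 2 (rule 89): 000011111
Gen 3 (rule 110): 000110001
Gen 4 (rule 18): 001001010
Gen 5 (rule 89): 100100001
Gen 6 (rule 110): 101100011
Gen 7 (rule 18): 000010100
Gen 8 (rule 89): 111000011
Gen 9 (rule 110): 101000111
Gen 10 (rule 18): 000101000
Gen 11 (rule 89): 110000111
Gen 12 (rule 110): 110001101
Gen 13 (rule 18): 001010000
Gen 14 (rule 89): 100001111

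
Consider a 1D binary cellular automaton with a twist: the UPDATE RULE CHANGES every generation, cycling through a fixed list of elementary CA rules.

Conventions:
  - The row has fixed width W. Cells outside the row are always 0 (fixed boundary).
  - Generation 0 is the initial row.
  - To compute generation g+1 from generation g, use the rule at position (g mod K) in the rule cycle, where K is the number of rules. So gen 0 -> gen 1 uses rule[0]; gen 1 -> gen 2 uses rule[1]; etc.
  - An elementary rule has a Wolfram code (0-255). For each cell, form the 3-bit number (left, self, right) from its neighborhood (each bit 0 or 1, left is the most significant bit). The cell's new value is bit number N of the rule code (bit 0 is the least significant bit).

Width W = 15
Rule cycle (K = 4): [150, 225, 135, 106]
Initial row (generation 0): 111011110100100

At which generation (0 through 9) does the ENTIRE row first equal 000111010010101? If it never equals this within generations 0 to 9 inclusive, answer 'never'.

Answer: never

Derivation:
Gen 0: 111011110100100
Gen 1 (rule 150): 010001100111110
Gen 2 (rule 225): 000100100011110
Gen 3 (rule 135): 111101101101100
Gen 4 (rule 106): 100111111111100
Gen 5 (rule 150): 111011111111010
Gen 6 (rule 225): 011101111111100
Gen 7 (rule 135): 101000111111001
Gen 8 (rule 106): 010001100001010
Gen 9 (rule 150): 111010010011011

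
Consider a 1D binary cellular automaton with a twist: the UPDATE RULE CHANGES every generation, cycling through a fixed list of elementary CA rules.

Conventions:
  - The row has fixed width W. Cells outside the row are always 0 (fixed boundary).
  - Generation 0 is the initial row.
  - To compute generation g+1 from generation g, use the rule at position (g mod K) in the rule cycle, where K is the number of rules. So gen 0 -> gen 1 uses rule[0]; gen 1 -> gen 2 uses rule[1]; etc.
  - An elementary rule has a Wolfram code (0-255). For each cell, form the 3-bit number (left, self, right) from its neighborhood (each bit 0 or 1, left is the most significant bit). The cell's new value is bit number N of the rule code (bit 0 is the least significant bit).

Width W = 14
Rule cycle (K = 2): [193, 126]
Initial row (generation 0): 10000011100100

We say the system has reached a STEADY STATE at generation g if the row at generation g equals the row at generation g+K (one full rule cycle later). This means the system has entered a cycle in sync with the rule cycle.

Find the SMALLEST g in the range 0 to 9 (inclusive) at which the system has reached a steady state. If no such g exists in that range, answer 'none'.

Gen 0: 10000011100100
Gen 1 (rule 193): 00111001100001
Gen 2 (rule 126): 01101111110011
Gen 3 (rule 193): 00100111110001
Gen 4 (rule 126): 01111100011011
Gen 5 (rule 193): 00111101001001
Gen 6 (rule 126): 01100111111111
Gen 7 (rule 193): 00100011111111
Gen 8 (rule 126): 01110110000001
Gen 9 (rule 193): 00110010111100
Gen 10 (rule 126): 01111111100110
Gen 11 (rule 193): 00111111100010

Answer: none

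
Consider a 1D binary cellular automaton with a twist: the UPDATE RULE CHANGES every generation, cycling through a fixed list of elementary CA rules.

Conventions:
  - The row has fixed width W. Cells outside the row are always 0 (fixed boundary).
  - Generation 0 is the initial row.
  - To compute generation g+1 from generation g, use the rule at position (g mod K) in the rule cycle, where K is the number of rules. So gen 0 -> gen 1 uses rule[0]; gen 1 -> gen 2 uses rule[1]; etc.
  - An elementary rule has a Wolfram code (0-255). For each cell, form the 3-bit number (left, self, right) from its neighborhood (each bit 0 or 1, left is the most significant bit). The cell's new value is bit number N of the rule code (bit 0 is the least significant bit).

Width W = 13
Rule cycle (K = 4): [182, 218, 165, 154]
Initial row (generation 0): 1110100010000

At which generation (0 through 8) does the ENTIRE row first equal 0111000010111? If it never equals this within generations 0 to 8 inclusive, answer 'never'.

Gen 0: 1110100010000
Gen 1 (rule 182): 0101110111000
Gen 2 (rule 218): 1001110111100
Gen 3 (rule 165): 1000101011001
Gen 4 (rule 154): 0101000010110
Gen 5 (rule 182): 1111100111001
Gen 6 (rule 218): 1111111111110
Gen 7 (rule 165): 0111111111100
Gen 8 (rule 154): 1111111111010

Answer: never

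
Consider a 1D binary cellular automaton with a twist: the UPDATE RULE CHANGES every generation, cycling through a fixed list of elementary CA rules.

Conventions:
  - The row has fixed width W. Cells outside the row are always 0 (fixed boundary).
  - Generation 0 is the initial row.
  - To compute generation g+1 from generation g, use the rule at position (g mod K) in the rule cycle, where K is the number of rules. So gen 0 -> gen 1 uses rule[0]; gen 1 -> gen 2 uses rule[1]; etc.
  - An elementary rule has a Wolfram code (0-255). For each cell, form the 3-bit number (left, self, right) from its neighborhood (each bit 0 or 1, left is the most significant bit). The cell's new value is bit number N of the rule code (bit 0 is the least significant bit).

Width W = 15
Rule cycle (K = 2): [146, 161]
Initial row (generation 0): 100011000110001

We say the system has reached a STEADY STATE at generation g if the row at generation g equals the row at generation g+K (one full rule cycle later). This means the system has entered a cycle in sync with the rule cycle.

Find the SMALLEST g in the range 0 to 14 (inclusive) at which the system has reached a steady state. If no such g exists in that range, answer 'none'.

Gen 0: 100011000110001
Gen 1 (rule 146): 010100101001010
Gen 2 (rule 161): 001000010000100
Gen 3 (rule 146): 010100101001010
Gen 4 (rule 161): 001000010000100
Gen 5 (rule 146): 010100101001010
Gen 6 (rule 161): 001000010000100
Gen 7 (rule 146): 010100101001010
Gen 8 (rule 161): 001000010000100
Gen 9 (rule 146): 010100101001010
Gen 10 (rule 161): 001000010000100
Gen 11 (rule 146): 010100101001010
Gen 12 (rule 161): 001000010000100
Gen 13 (rule 146): 010100101001010
Gen 14 (rule 161): 001000010000100
Gen 15 (rule 146): 010100101001010
Gen 16 (rule 161): 001000010000100

Answer: 1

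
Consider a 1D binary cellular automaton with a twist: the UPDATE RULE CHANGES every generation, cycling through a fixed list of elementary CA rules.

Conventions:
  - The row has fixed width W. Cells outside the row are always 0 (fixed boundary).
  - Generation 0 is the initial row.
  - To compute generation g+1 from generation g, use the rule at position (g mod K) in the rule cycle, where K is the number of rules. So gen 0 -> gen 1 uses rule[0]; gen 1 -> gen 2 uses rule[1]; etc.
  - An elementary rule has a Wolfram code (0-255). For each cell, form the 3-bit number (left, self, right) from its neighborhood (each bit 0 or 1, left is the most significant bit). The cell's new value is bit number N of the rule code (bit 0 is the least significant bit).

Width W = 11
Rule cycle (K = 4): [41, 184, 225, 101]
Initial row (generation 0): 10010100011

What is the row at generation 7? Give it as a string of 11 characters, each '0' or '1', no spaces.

Answer: 01010100000

Derivation:
Gen 0: 10010100011
Gen 1 (rule 41): 00001001010
Gen 2 (rule 184): 00000100101
Gen 3 (rule 225): 11110000010
Gen 4 (rule 101): 00010111010
Gen 5 (rule 41): 11001100100
Gen 6 (rule 184): 10101010010
Gen 7 (rule 225): 01010100000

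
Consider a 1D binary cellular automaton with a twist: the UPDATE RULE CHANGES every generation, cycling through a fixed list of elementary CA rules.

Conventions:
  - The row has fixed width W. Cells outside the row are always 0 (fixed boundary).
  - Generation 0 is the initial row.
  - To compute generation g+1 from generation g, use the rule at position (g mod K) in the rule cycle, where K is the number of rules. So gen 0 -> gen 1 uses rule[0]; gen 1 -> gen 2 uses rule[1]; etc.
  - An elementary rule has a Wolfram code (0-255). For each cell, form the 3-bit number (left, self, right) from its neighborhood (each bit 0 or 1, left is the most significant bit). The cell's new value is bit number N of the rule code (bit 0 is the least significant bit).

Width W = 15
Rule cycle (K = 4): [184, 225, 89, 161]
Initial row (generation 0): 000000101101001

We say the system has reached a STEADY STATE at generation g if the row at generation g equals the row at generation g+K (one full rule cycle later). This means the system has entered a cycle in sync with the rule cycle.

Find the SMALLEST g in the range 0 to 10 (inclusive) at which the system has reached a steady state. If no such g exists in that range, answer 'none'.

Answer: none

Derivation:
Gen 0: 000000101101001
Gen 1 (rule 184): 000000011010100
Gen 2 (rule 225): 111111001101001
Gen 3 (rule 89): 100001101100100
Gen 4 (rule 161): 001100010000001
Gen 5 (rule 184): 001010001000000
Gen 6 (rule 225): 100100100011111
Gen 7 (rule 89): 010010011010001
Gen 8 (rule 161): 000000000100100
Gen 9 (rule 184): 000000000010010
Gen 10 (rule 225): 111111111000000
Gen 11 (rule 89): 100000001111111
Gen 12 (rule 161): 001111100111110
Gen 13 (rule 184): 001111010111101
Gen 14 (rule 225): 100111101011110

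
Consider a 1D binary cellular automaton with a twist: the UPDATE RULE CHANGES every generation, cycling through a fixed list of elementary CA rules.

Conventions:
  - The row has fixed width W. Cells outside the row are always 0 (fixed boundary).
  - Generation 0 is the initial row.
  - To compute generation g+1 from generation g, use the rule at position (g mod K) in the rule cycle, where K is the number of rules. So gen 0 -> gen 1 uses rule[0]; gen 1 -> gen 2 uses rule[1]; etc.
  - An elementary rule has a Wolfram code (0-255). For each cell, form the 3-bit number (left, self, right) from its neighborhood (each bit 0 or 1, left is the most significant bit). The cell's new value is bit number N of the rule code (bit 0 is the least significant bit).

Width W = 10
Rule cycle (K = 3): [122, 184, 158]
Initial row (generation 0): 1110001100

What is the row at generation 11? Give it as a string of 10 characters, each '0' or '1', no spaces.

Answer: 0100001101

Derivation:
Gen 0: 1110001100
Gen 1 (rule 122): 1011011110
Gen 2 (rule 184): 0110111101
Gen 3 (rule 158): 1100111001
Gen 4 (rule 122): 1111101110
Gen 5 (rule 184): 1111011101
Gen 6 (rule 158): 1110011001
Gen 7 (rule 122): 1011111110
Gen 8 (rule 184): 0111111101
Gen 9 (rule 158): 1111111001
Gen 10 (rule 122): 1000001110
Gen 11 (rule 184): 0100001101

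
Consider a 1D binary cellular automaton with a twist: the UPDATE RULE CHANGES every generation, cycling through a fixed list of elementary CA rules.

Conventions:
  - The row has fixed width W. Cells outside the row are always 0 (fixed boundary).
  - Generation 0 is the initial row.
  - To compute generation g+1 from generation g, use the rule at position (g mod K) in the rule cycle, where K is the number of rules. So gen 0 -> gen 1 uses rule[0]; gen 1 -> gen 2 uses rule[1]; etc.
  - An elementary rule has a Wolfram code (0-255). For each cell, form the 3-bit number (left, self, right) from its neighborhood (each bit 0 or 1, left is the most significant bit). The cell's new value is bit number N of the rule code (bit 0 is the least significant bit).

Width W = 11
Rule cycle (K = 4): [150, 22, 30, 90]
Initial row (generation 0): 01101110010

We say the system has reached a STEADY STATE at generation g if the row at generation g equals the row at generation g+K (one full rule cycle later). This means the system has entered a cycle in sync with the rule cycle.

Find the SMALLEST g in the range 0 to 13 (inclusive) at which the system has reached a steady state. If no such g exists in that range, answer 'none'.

Gen 0: 01101110010
Gen 1 (rule 150): 10000101111
Gen 2 (rule 22): 11001100000
Gen 3 (rule 30): 10111010000
Gen 4 (rule 90): 00101001000
Gen 5 (rule 150): 01101111100
Gen 6 (rule 22): 10000000010
Gen 7 (rule 30): 11000000111
Gen 8 (rule 90): 11100001101
Gen 9 (rule 150): 01010010001
Gen 10 (rule 22): 11011111011
Gen 11 (rule 30): 10010000010
Gen 12 (rule 90): 01101000101
Gen 13 (rule 150): 10001101101
Gen 14 (rule 22): 11010000001
Gen 15 (rule 30): 10011000011
Gen 16 (rule 90): 01111100111
Gen 17 (rule 150): 10111011010

Answer: none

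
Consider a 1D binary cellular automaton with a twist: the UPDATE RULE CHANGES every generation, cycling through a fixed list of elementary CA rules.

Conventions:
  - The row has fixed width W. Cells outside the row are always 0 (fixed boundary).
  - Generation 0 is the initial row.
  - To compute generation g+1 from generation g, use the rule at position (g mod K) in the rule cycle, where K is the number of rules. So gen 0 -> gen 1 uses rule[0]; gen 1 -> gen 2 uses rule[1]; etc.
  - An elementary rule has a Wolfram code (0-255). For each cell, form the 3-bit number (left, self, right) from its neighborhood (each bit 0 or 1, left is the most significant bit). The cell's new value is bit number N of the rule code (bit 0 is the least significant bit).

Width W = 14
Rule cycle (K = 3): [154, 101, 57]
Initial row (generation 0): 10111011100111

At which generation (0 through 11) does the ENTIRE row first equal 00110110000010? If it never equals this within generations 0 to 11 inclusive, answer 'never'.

Answer: never

Derivation:
Gen 0: 10111011100111
Gen 1 (rule 154): 00110011011110
Gen 2 (rule 101): 10010001100010
Gen 3 (rule 57): 01001101011001
Gen 4 (rule 154): 10111000010110
Gen 5 (rule 101): 11001011011010
Gen 6 (rule 57): 10100110110101
Gen 7 (rule 154): 00011100100000
Gen 8 (rule 101): 11000100101111
Gen 9 (rule 57): 10110010011000
Gen 10 (rule 154): 00101101110100
Gen 11 (rule 101): 10110110011101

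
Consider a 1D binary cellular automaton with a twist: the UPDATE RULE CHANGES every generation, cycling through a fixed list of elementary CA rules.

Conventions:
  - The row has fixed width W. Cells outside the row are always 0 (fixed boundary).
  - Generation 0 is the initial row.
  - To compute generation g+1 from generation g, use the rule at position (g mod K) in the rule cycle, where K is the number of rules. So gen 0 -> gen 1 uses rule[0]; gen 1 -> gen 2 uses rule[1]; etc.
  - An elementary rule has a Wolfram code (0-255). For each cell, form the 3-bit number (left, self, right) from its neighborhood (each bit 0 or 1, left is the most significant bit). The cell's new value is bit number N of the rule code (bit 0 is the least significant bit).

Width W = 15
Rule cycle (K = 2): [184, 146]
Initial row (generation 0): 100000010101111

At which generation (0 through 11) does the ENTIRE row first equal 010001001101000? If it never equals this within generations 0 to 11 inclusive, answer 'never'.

Gen 0: 100000010101111
Gen 1 (rule 184): 010000001011110
Gen 2 (rule 146): 101000010001101
Gen 3 (rule 184): 010100001001010
Gen 4 (rule 146): 100010010110001
Gen 5 (rule 184): 010001001101000
Gen 6 (rule 146): 101010110000100
Gen 7 (rule 184): 010101101000010
Gen 8 (rule 146): 100000000100101
Gen 9 (rule 184): 010000000010010
Gen 10 (rule 146): 101000000101101
Gen 11 (rule 184): 010100000011010

Answer: 5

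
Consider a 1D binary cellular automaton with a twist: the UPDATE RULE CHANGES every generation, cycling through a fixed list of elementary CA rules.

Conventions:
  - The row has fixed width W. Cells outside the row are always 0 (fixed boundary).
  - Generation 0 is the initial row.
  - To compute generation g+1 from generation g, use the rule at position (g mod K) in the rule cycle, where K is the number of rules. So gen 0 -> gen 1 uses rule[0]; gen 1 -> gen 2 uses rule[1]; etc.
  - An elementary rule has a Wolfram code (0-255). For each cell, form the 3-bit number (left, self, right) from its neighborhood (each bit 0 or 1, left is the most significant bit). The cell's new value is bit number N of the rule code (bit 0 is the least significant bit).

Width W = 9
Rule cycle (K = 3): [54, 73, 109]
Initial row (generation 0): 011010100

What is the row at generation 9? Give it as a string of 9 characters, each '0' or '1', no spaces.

Gen 0: 011010100
Gen 1 (rule 54): 100111110
Gen 2 (rule 73): 000100010
Gen 3 (rule 109): 110101010
Gen 4 (rule 54): 001111111
Gen 5 (rule 73): 101000001
Gen 6 (rule 109): 111011101
Gen 7 (rule 54): 000100011
Gen 8 (rule 73): 110001011
Gen 9 (rule 109): 110101111

Answer: 110101111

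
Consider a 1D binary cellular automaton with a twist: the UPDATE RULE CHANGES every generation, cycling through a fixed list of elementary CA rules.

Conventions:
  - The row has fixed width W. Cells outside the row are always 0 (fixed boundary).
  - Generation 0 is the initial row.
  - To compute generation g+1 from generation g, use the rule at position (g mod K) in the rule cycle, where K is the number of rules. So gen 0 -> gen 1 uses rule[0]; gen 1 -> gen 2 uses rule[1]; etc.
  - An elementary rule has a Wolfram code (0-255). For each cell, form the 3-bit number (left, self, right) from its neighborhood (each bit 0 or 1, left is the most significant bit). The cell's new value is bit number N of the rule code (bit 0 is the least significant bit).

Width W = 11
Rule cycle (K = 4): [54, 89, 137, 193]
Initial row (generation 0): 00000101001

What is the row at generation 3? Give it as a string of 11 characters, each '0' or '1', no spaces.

Gen 0: 00000101001
Gen 1 (rule 54): 00001111111
Gen 2 (rule 89): 11101000001
Gen 3 (rule 137): 11000011100

Answer: 11000011100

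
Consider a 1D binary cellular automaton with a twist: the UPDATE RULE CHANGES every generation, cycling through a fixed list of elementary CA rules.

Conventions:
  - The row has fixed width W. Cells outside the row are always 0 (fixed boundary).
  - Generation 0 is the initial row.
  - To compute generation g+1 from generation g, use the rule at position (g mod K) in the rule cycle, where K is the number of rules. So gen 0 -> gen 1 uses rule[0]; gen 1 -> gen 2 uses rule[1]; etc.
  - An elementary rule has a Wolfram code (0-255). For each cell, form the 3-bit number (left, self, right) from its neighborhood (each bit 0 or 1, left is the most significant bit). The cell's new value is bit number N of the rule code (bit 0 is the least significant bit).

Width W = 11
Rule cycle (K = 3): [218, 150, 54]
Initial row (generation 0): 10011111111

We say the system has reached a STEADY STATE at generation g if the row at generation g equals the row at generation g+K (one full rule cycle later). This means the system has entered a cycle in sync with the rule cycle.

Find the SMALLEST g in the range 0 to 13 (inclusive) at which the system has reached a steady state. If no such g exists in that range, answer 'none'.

Answer: none

Derivation:
Gen 0: 10011111111
Gen 1 (rule 218): 01111111111
Gen 2 (rule 150): 10111111110
Gen 3 (rule 54): 11000000001
Gen 4 (rule 218): 11100000010
Gen 5 (rule 150): 01010000111
Gen 6 (rule 54): 11111001000
Gen 7 (rule 218): 11111110100
Gen 8 (rule 150): 01111100110
Gen 9 (rule 54): 10000011001
Gen 10 (rule 218): 01000111110
Gen 11 (rule 150): 11101011101
Gen 12 (rule 54): 00011100011
Gen 13 (rule 218): 00111110111
Gen 14 (rule 150): 01011100010
Gen 15 (rule 54): 11100010111
Gen 16 (rule 218): 11110100111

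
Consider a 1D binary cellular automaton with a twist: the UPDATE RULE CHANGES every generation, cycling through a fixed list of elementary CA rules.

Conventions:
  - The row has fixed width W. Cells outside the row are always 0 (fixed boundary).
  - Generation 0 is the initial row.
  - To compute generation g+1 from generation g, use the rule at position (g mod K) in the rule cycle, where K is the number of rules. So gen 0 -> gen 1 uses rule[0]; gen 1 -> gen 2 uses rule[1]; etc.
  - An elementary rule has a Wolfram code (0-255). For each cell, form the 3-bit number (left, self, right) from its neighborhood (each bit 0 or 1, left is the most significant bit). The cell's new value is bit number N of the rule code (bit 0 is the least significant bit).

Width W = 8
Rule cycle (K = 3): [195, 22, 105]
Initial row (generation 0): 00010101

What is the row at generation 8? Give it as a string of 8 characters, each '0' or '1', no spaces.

Answer: 11110000

Derivation:
Gen 0: 00010101
Gen 1 (rule 195): 11100000
Gen 2 (rule 22): 00010000
Gen 3 (rule 105): 11000111
Gen 4 (rule 195): 01011011
Gen 5 (rule 22): 11000000
Gen 6 (rule 105): 11011111
Gen 7 (rule 195): 01001111
Gen 8 (rule 22): 11110000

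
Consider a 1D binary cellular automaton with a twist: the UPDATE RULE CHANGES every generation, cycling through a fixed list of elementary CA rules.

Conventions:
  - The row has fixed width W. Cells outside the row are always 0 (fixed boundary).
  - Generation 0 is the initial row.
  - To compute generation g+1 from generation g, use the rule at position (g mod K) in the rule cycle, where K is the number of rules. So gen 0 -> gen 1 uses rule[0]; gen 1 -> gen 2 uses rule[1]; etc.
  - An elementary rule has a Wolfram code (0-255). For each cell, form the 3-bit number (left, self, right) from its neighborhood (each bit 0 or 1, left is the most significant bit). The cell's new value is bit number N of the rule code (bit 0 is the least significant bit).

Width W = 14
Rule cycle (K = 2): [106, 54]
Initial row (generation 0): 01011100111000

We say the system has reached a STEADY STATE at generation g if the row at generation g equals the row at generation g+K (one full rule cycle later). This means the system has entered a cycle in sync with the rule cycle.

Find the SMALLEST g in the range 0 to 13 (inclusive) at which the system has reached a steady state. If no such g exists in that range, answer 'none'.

Gen 0: 01011100111000
Gen 1 (rule 106): 10110101101000
Gen 2 (rule 54): 11001110011100
Gen 3 (rule 106): 11011010110100
Gen 4 (rule 54): 00100111001110
Gen 5 (rule 106): 01001101011010
Gen 6 (rule 54): 11110011100111
Gen 7 (rule 106): 10010110101101
Gen 8 (rule 54): 11111001110011
Gen 9 (rule 106): 10001011010111
Gen 10 (rule 54): 11011100111000
Gen 11 (rule 106): 11110101101000
Gen 12 (rule 54): 00001110011100
Gen 13 (rule 106): 00011010110100
Gen 14 (rule 54): 00100111001110
Gen 15 (rule 106): 01001101011010

Answer: none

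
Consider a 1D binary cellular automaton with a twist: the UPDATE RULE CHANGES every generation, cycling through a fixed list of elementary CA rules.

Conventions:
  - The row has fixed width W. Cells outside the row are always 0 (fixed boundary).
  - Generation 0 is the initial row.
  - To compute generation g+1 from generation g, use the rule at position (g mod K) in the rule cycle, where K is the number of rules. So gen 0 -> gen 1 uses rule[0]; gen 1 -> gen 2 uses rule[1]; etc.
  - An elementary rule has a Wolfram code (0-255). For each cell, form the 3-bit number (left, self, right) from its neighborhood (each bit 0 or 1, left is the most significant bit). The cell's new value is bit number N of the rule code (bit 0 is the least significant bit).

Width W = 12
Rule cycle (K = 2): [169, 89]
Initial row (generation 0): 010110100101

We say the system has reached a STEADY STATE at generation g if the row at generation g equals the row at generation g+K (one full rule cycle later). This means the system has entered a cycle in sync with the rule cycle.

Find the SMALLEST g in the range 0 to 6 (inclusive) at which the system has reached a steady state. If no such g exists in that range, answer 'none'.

Answer: none

Derivation:
Gen 0: 010110100101
Gen 1 (rule 169): 001101000010
Gen 2 (rule 89): 101100111001
Gen 3 (rule 169): 011000110000
Gen 4 (rule 89): 011110111111
Gen 5 (rule 169): 011101111110
Gen 6 (rule 89): 010101000011
Gen 7 (rule 169): 001010011010
Gen 8 (rule 89): 100001011001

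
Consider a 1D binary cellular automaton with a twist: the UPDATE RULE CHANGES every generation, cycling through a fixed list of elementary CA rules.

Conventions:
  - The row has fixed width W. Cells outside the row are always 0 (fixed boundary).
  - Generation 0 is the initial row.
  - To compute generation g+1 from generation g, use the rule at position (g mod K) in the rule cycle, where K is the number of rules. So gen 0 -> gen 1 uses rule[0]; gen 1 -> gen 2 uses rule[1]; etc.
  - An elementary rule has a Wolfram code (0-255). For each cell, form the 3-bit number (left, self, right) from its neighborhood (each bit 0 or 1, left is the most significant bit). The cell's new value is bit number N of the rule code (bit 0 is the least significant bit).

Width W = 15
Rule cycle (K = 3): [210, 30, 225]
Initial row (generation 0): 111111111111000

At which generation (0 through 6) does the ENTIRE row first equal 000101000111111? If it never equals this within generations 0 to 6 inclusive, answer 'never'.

Gen 0: 111111111111000
Gen 1 (rule 210): 011111111111100
Gen 2 (rule 30): 110000000000010
Gen 3 (rule 225): 010111111111000
Gen 4 (rule 210): 100011111111100
Gen 5 (rule 30): 110110000000010
Gen 6 (rule 225): 011010111111000

Answer: never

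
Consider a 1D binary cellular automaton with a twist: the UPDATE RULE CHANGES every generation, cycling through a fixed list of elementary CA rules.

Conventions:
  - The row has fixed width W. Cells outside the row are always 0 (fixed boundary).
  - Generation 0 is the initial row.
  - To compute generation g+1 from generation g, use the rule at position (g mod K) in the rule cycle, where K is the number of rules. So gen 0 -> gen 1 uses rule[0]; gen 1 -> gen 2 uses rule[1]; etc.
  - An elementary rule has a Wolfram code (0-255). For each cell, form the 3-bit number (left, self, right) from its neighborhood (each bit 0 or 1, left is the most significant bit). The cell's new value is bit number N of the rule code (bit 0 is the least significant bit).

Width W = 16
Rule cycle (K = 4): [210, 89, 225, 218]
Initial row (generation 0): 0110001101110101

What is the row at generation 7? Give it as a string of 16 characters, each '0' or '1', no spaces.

Answer: 1001010010010000

Derivation:
Gen 0: 0110001101110101
Gen 1 (rule 210): 1011010100110000
Gen 2 (rule 89): 0011000010111111
Gen 3 (rule 225): 1001011001011111
Gen 4 (rule 218): 0110011110011111
Gen 5 (rule 210): 1011101111101111
Gen 6 (rule 89): 0010101000101001
Gen 7 (rule 225): 1001010010010000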